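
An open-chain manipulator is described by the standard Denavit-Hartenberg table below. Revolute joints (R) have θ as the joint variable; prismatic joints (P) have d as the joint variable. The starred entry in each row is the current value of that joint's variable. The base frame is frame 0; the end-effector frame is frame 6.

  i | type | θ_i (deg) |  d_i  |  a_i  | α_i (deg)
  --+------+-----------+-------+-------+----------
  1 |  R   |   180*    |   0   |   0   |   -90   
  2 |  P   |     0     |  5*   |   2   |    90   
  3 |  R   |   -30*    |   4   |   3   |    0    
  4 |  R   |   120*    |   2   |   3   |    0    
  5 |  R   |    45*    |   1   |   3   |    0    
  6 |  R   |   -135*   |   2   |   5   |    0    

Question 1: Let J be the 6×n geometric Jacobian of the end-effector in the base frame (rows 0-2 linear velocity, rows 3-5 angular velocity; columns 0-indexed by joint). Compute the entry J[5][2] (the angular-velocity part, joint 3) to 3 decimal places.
1.000

axis z_2 = (0.0000,0.0000,1.0000); lever o_n−o_2 = (-5.4768,-3.6213,9.0000)
cross product → J_v[:, 2] = (3.6213,-5.4768,0.0000)
J_ω[:, 2] = z_2
entry J[5][2] = 1.0000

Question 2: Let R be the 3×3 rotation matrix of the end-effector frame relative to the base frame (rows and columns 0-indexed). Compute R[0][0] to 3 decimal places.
End-effector x-axis (col 0 of R) = (-1.0000,0.0000,0.0000)
R[0][0] = -1.0000

-1.000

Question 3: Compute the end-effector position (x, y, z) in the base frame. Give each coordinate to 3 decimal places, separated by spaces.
after link 1: o_1 = (0.0000, 0.0000, 0.0000)
after link 2: o_2 = (-2.0000, -5.0000, 0.0000)
after link 3: o_3 = (-4.5981, -3.5000, 4.0000)
after link 4: o_4 = (-4.5981, -6.5000, 6.0000)
after link 5: o_5 = (-2.4768, -8.6213, 7.0000)
after link 6: o_6 = (-7.4768, -8.6213, 9.0000)

-7.477 -8.621 9.000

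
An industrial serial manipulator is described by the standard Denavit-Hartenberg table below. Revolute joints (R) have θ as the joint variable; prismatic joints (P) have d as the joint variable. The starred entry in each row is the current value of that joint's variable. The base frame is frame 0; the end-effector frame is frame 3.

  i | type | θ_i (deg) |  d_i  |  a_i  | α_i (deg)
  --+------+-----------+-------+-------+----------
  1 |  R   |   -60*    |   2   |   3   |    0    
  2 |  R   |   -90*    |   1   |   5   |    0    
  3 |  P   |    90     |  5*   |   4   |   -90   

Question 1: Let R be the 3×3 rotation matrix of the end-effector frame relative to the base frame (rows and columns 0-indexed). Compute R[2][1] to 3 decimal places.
-1.000

End-effector y-axis (col 1 of R) = (0.0000,0.0000,-1.0000)
R[2][1] = -1.0000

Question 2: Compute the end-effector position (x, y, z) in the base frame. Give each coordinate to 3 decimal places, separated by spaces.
-0.830 -8.562 8.000

after link 1: o_1 = (1.5000, -2.5981, 2.0000)
after link 2: o_2 = (-2.8301, -5.0981, 3.0000)
after link 3: o_3 = (-0.8301, -8.5622, 8.0000)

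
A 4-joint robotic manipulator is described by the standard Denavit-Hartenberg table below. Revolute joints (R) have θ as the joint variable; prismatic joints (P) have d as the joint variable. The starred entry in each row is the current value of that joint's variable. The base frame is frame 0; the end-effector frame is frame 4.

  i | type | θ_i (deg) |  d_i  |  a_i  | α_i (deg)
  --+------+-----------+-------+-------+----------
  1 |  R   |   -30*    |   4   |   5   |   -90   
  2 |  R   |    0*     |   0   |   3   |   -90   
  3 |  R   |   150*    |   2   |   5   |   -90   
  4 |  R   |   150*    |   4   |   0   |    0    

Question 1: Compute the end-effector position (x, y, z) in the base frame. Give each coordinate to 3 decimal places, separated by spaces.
after link 1: o_1 = (4.3301, -2.5000, 4.0000)
after link 2: o_2 = (6.9282, -4.0000, 4.0000)
after link 3: o_3 = (1.9282, -4.0000, 2.0000)
after link 4: o_4 = (1.9282, 0.0000, 2.0000)

1.928 0.000 2.000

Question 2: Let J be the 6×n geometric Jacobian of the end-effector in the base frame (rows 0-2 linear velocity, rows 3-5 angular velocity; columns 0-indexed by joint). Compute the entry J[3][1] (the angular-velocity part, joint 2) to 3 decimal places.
0.500

axis z_1 = (0.5000,0.8660,0.0000); lever o_n−o_1 = (-2.4019,2.5000,-2.0000)
cross product → J_v[:, 1] = (-1.7321,1.0000,3.3301)
J_ω[:, 1] = z_1
entry J[3][1] = 0.5000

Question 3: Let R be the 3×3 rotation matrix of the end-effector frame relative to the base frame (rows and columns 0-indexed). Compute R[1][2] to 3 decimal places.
1.000

End-effector z-axis (col 2 of R) = (0.0000,1.0000,0.0000)
R[1][2] = 1.0000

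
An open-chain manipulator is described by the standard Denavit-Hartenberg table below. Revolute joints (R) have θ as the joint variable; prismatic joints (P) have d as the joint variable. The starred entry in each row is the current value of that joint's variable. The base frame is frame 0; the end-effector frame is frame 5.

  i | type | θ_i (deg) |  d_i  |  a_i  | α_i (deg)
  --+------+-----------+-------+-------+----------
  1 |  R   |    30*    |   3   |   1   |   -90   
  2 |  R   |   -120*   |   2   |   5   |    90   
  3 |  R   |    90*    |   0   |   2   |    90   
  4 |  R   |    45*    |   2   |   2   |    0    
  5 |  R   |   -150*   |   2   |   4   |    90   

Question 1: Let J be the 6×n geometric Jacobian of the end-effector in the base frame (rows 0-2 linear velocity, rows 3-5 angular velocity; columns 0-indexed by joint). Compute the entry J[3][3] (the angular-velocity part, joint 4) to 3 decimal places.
-0.433

axis z_3 = (-0.4330,-0.2500,0.8660); lever o_n−o_3 = (-0.0844,0.3888,4.6888)
cross product → J_v[:, 3] = (-1.5089,1.9572,-0.1895)
J_ω[:, 3] = z_3
entry J[3][3] = -0.4330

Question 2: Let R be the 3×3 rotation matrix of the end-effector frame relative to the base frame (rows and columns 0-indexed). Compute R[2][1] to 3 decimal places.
End-effector y-axis (col 1 of R) = (-0.4330,-0.2500,0.8660)
R[2][1] = 0.8660

0.866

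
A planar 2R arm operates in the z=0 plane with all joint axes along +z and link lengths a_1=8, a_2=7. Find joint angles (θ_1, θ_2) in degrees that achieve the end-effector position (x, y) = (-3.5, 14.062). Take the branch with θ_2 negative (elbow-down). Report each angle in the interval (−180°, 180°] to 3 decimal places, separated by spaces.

117.956 -30.005

cos θ_2 = (209.9898−8²−7²)/(2·8·7) = 0.8660; θ_2 = -30.0051° (elbow-down)
β = atan2(14.0620,-3.5000) = 103.9768°; ψ = atan2(-3.5005,14.0619) = -13.9790°
θ_1 = β − ψ = 117.9558°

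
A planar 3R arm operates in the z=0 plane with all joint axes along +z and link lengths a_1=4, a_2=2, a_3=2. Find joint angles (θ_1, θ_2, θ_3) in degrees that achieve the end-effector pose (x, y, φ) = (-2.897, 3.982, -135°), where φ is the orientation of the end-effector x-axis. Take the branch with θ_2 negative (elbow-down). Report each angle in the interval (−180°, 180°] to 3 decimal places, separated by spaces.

119.997 -44.979 149.982

wrist centre = target − a_3·(cos φ, sin φ) = (-1.4828, 5.3962)
cos θ_2 = (31.3178−4²−2²)/(2·4·2) = 0.7074; θ_2 = -44.9794° (elbow-down)
β = atan2(5.3962,-1.4828) = 105.3647°; ψ = atan2(-1.4137,5.4147) = -14.6325°
θ_1 = β − ψ = 119.9971°
θ_3 = φ − θ_1 − θ_2 = 149.9823° (wrapped to (-180°,180°])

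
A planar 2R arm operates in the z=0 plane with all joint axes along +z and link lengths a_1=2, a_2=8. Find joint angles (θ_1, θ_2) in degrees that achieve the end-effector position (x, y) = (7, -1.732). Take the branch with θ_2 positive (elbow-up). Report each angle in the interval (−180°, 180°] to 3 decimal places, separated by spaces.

-120.000 120.000

cos θ_2 = (51.9998−2²−8²)/(2·2·8) = -0.5000; θ_2 = 120.0004° (elbow-up)
β = atan2(-1.7320,7.0000) = -13.8975°; ψ = atan2(6.9282,-2.0000) = 106.1025°
θ_1 = β − ψ = -120.0000°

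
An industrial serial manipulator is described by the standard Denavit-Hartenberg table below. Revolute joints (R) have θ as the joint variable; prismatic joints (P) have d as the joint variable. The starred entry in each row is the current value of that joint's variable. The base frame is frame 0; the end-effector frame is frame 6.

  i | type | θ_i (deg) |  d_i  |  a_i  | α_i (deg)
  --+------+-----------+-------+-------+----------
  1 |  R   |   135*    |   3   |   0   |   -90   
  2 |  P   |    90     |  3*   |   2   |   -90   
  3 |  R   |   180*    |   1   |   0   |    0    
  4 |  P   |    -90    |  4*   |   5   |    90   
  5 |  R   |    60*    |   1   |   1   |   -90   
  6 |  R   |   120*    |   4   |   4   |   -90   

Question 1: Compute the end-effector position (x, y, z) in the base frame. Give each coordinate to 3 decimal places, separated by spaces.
2.949 -5.726 3.464

after link 1: o_1 = (0.0000, 0.0000, 3.0000)
after link 2: o_2 = (-2.1213, -2.1213, 1.0000)
after link 3: o_3 = (-1.4142, -2.8284, 1.0000)
after link 4: o_4 = (4.9497, -2.1213, 1.0000)
after link 5: o_5 = (5.9157, -2.3801, -0.0000)
after link 6: o_6 = (2.9485, -5.7262, 3.4641)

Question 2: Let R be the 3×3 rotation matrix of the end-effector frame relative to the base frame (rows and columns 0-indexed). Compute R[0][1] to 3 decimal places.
End-effector y-axis (col 1 of R) = (0.2588,0.9659,-0.0000)
R[0][1] = 0.2588

0.259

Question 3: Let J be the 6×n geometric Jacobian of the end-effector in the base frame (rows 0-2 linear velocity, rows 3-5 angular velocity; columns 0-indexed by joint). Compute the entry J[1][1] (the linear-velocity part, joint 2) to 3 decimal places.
prismatic axis z_1 = (-0.7071,-0.7071,0.0000)
J_v[:, 1] = z_1; J_ω[:, 1] = (0,0,0)
entry J[1][1] = -0.7071

-0.707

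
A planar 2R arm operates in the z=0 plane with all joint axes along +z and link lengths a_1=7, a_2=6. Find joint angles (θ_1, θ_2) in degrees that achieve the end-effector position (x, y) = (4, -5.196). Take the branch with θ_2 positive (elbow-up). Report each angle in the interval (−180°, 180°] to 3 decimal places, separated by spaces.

-104.821 120.001

cos θ_2 = (42.9984−7²−6²)/(2·7·6) = -0.5000; θ_2 = 120.0012° (elbow-up)
β = atan2(-5.1960,4.0000) = -52.4101°; ψ = atan2(5.1961,3.9999) = 52.4113°
θ_1 = β − ψ = -104.8214°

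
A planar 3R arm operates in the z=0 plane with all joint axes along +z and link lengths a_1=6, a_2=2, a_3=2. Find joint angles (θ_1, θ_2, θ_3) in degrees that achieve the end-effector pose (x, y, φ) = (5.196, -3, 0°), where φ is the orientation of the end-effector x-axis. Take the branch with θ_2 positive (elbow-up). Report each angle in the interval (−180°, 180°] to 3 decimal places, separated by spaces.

-56.373 150.005 -93.631

wrist centre = target − a_3·(cos φ, sin φ) = (3.1960, -3.0000)
cos θ_2 = (19.2144−6²−2²)/(2·6·2) = -0.8661; θ_2 = 150.0047° (elbow-up)
β = atan2(-3.0000,3.1960) = -43.1881°; ψ = atan2(0.9999,4.2679) = 13.1852°
θ_1 = β − ψ = -56.3734°
θ_3 = φ − θ_1 − θ_2 = -93.6313° (wrapped to (-180°,180°])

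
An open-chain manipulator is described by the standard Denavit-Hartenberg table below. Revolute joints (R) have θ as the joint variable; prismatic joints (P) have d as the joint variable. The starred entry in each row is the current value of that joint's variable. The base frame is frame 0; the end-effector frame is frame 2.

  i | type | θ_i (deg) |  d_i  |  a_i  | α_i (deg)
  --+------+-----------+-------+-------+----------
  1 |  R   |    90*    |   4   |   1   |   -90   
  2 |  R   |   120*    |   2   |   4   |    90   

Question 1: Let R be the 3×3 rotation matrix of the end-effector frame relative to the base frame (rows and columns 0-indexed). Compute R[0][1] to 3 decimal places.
-1.000

End-effector y-axis (col 1 of R) = (-1.0000,0.0000,0.0000)
R[0][1] = -1.0000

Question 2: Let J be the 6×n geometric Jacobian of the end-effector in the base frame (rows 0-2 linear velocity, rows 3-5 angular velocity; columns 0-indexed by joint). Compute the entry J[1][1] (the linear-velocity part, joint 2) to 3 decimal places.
axis z_1 = (-1.0000,0.0000,0.0000); lever o_n−o_1 = (-2.0000,-2.0000,-3.4641)
cross product → J_v[:, 1] = (-0.0000,-3.4641,2.0000)
J_ω[:, 1] = z_1
entry J[1][1] = -3.4641

-3.464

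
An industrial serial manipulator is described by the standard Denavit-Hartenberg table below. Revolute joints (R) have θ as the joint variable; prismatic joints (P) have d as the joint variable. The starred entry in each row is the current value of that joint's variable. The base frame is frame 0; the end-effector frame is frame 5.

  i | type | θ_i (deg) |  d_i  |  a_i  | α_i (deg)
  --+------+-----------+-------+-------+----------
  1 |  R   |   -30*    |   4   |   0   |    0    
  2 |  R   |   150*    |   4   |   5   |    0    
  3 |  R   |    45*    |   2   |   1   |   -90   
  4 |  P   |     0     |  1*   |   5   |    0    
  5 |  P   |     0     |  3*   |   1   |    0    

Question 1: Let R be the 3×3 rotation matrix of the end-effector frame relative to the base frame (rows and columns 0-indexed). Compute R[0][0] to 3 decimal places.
-0.966

End-effector x-axis (col 0 of R) = (-0.9659,0.2588,0.0000)
R[0][0] = -0.9659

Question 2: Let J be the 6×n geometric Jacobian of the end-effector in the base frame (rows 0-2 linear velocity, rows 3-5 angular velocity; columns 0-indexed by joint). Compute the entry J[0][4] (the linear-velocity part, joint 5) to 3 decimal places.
prismatic axis z_4 = (-0.2588,-0.9659,0.0000)
J_v[:, 4] = z_4; J_ω[:, 4] = (0,0,0)
entry J[0][4] = -0.2588

-0.259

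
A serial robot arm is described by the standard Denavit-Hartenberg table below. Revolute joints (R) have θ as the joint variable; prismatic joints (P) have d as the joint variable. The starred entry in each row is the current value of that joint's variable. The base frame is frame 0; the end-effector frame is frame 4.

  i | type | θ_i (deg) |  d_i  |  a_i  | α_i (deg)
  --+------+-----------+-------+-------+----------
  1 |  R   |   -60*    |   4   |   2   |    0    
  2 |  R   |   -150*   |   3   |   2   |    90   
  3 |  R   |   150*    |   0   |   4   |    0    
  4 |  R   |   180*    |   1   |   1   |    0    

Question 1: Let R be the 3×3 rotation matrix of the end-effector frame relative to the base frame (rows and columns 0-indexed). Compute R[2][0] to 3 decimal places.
End-effector x-axis (col 0 of R) = (-0.7500,0.4330,-0.5000)
R[2][0] = -0.5000

-0.500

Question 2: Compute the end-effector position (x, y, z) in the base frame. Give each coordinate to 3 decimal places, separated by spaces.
after link 1: o_1 = (1.0000, -1.7321, 4.0000)
after link 2: o_2 = (-0.7321, -0.7321, 7.0000)
after link 3: o_3 = (2.2679, -2.4641, 9.0000)
after link 4: o_4 = (2.0179, -1.1651, 8.5000)

2.018 -1.165 8.500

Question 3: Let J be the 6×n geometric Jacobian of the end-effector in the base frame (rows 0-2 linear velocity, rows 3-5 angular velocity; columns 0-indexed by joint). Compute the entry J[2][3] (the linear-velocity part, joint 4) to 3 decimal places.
0.866

axis z_3 = (0.5000,0.8660,0.0000); lever o_n−o_3 = (-0.2500,1.2990,-0.5000)
cross product → J_v[:, 3] = (-0.4330,0.2500,0.8660)
J_ω[:, 3] = z_3
entry J[2][3] = 0.8660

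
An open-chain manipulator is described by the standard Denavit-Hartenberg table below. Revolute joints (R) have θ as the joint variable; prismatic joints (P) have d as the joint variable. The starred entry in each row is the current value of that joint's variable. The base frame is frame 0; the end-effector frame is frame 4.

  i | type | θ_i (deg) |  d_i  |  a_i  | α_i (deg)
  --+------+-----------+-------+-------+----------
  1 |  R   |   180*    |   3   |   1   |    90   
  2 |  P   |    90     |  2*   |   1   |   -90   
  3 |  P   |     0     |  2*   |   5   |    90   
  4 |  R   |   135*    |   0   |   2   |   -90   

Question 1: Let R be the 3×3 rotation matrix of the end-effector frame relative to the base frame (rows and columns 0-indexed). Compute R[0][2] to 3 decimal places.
End-effector z-axis (col 2 of R) = (-0.7071,0.0000,-0.7071)
R[0][2] = -0.7071

-0.707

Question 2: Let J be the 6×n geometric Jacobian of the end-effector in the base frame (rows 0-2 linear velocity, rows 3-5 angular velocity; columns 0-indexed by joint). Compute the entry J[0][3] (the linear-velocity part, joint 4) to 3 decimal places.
axis z_3 = (0.0000,1.0000,0.0000); lever o_n−o_3 = (1.4142,0.0000,-1.4142)
cross product → J_v[:, 3] = (-1.4142,0.0000,-1.4142)
J_ω[:, 3] = z_3
entry J[0][3] = -1.4142

-1.414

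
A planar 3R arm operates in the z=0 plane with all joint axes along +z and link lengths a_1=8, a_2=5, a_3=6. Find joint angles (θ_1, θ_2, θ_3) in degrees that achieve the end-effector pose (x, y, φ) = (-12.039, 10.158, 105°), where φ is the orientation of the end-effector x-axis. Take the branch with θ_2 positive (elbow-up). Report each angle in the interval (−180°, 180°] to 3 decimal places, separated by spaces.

wrist centre = target − a_3·(cos φ, sin φ) = (-10.4861, 4.3624)
cos θ_2 = (128.9889−8²−5²)/(2·8·5) = 0.4999; θ_2 = 60.0092° (elbow-up)
β = atan2(4.3624,-10.4861) = 157.4116°; ψ = atan2(4.3305,10.4993) = 22.4141°
θ_1 = β − ψ = 134.9975°
θ_3 = φ − θ_1 − θ_2 = -90.0067° (wrapped to (-180°,180°])

134.997 60.009 -90.007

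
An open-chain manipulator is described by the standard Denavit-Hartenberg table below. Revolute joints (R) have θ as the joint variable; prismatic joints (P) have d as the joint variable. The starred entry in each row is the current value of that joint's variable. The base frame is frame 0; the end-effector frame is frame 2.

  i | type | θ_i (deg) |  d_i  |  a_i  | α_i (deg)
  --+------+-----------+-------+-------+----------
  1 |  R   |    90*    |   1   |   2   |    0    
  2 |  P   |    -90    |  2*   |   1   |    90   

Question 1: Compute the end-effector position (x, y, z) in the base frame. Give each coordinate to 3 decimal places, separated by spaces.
after link 1: o_1 = (0.0000, 2.0000, 1.0000)
after link 2: o_2 = (1.0000, 2.0000, 3.0000)

1.000 2.000 3.000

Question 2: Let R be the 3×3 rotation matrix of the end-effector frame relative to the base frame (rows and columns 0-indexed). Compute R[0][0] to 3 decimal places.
1.000

End-effector x-axis (col 0 of R) = (1.0000,0.0000,0.0000)
R[0][0] = 1.0000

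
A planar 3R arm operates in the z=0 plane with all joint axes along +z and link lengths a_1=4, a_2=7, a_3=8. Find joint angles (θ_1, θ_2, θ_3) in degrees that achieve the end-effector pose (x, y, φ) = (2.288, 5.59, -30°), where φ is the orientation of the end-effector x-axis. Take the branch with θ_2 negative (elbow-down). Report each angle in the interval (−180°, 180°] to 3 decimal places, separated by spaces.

134.997 -29.996 -135.002

wrist centre = target − a_3·(cos φ, sin φ) = (-4.6402, 9.5900)
cos θ_2 = (113.4996−4²−7²)/(2·4·7) = 0.8661; θ_2 = -29.9956° (elbow-down)
β = atan2(9.5900,-4.6402) = 115.8204°; ψ = atan2(-3.4995,10.0624) = -19.1767°
θ_1 = β − ψ = 134.9971°
θ_3 = φ − θ_1 − θ_2 = -135.0016° (wrapped to (-180°,180°])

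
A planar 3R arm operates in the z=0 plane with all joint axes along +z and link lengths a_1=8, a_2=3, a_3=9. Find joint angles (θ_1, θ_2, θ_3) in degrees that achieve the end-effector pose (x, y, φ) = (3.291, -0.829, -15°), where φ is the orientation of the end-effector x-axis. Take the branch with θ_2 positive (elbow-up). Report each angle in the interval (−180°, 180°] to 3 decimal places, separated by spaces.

wrist centre = target − a_3·(cos φ, sin φ) = (-5.4023, 1.5004)
cos θ_2 = (31.4363−8²−3²)/(2·8·3) = -0.8659; θ_2 = 149.9868° (elbow-up)
β = atan2(1.5004,-5.4023) = 164.4786°; ψ = atan2(1.5006,5.4023) = 15.5238°
θ_1 = β − ψ = 148.9548°
θ_3 = φ − θ_1 − θ_2 = 46.0584° (wrapped to (-180°,180°])

148.955 149.987 46.058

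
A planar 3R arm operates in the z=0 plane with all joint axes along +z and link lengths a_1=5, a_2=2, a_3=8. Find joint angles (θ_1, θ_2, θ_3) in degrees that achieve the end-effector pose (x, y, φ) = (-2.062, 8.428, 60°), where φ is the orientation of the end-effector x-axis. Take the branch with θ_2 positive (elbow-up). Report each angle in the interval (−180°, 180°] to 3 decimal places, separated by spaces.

wrist centre = target − a_3·(cos φ, sin φ) = (-6.0620, 1.4998)
cos θ_2 = (38.9972−5²−2²)/(2·5·2) = 0.4999; θ_2 = 60.0091° (elbow-up)
β = atan2(1.4998,-6.0620) = 166.1035°; ψ = atan2(1.7322,5.9997) = 16.1042°
θ_1 = β − ψ = 149.9993°
θ_3 = φ − θ_1 − θ_2 = -150.0085° (wrapped to (-180°,180°])

149.999 60.009 -150.008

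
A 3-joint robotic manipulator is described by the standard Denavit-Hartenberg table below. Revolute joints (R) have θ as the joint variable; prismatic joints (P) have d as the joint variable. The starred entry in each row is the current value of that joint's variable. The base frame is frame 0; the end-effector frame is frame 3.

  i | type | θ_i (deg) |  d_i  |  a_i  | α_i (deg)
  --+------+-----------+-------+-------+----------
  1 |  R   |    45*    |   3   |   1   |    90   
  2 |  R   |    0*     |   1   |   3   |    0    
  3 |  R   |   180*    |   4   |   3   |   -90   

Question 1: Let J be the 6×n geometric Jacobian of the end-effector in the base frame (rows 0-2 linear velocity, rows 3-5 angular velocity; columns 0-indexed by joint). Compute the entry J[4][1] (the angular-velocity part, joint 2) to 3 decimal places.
axis z_1 = (0.7071,-0.7071,0.0000); lever o_n−o_1 = (3.5355,-3.5355,0.0000)
cross product → J_v[:, 1] = (-0.0000,-0.0000,0.0000)
J_ω[:, 1] = z_1
entry J[4][1] = -0.7071

-0.707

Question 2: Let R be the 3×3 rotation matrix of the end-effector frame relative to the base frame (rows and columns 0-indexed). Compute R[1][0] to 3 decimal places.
End-effector x-axis (col 0 of R) = (-0.7071,-0.7071,0.0000)
R[1][0] = -0.7071

-0.707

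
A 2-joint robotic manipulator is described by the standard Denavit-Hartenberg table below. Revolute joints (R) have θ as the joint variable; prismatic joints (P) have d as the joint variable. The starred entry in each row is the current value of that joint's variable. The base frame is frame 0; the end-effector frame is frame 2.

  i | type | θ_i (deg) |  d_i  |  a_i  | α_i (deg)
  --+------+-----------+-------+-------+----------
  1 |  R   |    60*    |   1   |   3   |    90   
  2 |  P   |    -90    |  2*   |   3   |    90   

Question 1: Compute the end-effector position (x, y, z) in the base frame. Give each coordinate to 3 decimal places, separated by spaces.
3.232 1.598 -2.000

after link 1: o_1 = (1.5000, 2.5981, 1.0000)
after link 2: o_2 = (3.2321, 1.5981, -2.0000)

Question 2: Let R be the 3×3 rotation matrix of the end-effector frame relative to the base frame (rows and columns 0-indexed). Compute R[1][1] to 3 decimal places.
End-effector y-axis (col 1 of R) = (0.8660,-0.5000,0.0000)
R[1][1] = -0.5000

-0.500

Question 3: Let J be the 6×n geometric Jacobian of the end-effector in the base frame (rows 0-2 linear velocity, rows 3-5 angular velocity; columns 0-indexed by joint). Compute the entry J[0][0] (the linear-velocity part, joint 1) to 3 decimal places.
-1.598

axis z_0 = ẑ; lever o_n−o_0 = (3.2321,1.5981,-2.0000)
cross product → J_v[:, 0] = (-1.5981,3.2321,0.0000)
J_ω[:, 0] = z_0
entry J[0][0] = -1.5981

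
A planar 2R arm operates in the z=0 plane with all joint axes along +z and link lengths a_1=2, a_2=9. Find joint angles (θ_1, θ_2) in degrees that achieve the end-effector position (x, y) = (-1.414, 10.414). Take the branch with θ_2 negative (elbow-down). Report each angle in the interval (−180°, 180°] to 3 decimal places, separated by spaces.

cos θ_2 = (110.4508−2²−9²)/(2·2·9) = 0.7070; θ_2 = -45.0114° (elbow-down)
β = atan2(10.4140,-1.4140) = 97.7323°; ψ = atan2(-6.3652,8.3627) = -37.2764°
θ_1 = β − ψ = 135.0087°

135.009 -45.011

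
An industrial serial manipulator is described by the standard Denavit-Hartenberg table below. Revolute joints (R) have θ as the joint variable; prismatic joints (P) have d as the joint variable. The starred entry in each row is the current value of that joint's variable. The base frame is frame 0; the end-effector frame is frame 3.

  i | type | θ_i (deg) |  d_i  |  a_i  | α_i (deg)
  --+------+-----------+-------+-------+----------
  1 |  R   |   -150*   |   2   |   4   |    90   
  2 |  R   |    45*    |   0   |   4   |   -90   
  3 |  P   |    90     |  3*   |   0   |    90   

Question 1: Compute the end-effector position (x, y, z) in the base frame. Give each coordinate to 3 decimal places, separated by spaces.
after link 1: o_1 = (-3.4641, -2.0000, 2.0000)
after link 2: o_2 = (-5.9136, -3.4142, 4.8284)
after link 3: o_3 = (-4.0765, -2.3536, 6.9497)

-4.076 -2.354 6.950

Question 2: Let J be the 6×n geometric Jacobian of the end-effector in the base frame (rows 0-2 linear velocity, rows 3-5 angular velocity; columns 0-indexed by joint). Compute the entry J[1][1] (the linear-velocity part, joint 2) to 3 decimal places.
axis z_1 = (-0.5000,0.8660,0.0000); lever o_n−o_1 = (-0.6124,-0.3536,4.9497)
cross product → J_v[:, 1] = (4.2866,2.4749,0.7071)
J_ω[:, 1] = z_1
entry J[1][1] = 2.4749

2.475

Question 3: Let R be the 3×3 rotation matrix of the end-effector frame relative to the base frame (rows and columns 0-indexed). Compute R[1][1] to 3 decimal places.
0.354

End-effector y-axis (col 1 of R) = (0.6124,0.3536,0.7071)
R[1][1] = 0.3536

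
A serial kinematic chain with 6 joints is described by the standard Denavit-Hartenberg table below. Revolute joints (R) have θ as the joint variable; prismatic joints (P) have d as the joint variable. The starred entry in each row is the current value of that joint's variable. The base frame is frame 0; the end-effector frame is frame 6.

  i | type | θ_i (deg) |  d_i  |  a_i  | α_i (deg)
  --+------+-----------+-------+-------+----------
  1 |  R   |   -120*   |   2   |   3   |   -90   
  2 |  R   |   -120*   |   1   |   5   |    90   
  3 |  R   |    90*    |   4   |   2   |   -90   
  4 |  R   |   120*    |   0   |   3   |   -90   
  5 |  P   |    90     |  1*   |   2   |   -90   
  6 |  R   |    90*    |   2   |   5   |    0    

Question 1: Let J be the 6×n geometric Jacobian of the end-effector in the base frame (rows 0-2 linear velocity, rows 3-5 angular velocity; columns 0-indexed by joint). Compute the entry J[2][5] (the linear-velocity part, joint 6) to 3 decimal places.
-4.330

axis z_5 = (0.8080,0.3995,-0.4330); lever o_n−o_5 = (4.2835,-3.2410,0.3840)
cross product → J_v[:, 5] = (-1.2500,-2.1651,-4.3301)
J_ω[:, 5] = z_5
entry J[2][5] = -4.3301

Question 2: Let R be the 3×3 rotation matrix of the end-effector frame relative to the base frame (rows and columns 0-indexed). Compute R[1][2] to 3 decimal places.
End-effector z-axis (col 2 of R) = (0.8080,0.3995,-0.4330)
R[1][2] = 0.3995

0.400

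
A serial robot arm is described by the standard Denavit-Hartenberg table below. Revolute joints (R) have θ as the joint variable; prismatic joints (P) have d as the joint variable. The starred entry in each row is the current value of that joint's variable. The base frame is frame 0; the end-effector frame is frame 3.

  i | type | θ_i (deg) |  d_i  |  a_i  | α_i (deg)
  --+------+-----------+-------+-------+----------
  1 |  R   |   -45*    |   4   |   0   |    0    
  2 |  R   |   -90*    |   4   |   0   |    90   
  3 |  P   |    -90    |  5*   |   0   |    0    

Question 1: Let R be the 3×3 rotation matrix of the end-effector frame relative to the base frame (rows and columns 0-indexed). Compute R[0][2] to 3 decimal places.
End-effector z-axis (col 2 of R) = (-0.7071,0.7071,0.0000)
R[0][2] = -0.7071

-0.707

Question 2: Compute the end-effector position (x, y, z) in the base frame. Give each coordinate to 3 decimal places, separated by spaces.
-3.536 3.536 8.000

after link 1: o_1 = (0.0000, 0.0000, 4.0000)
after link 2: o_2 = (0.0000, 0.0000, 8.0000)
after link 3: o_3 = (-3.5355, 3.5355, 8.0000)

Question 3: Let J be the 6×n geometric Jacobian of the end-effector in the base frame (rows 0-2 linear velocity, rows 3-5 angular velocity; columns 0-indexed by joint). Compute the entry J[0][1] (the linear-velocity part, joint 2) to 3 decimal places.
axis z_1 = (0.0000,0.0000,1.0000); lever o_n−o_1 = (-3.5355,3.5355,4.0000)
cross product → J_v[:, 1] = (-3.5355,-3.5355,0.0000)
J_ω[:, 1] = z_1
entry J[0][1] = -3.5355

-3.536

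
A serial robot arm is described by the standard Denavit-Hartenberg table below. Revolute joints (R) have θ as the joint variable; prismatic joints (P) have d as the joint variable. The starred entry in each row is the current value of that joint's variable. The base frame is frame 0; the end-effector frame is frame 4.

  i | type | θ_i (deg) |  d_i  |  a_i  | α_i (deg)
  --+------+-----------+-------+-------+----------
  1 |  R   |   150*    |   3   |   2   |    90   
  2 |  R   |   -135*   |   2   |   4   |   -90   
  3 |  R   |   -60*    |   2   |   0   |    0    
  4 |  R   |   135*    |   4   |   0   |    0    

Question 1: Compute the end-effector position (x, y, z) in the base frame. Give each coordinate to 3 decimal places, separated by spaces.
-1.957 3.439 -4.071

after link 1: o_1 = (-1.7321, 1.0000, 3.0000)
after link 2: o_2 = (1.7174, 1.3178, 0.1716)
after link 3: o_3 = (0.4927, 2.0249, -1.2426)
after link 4: o_4 = (-1.9568, 3.4392, -4.0711)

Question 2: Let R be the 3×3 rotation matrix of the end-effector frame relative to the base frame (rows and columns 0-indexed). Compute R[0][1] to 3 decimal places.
End-effector y-axis (col 1 of R) = (-0.7209,0.1174,0.6830)
R[0][1] = -0.7209

-0.721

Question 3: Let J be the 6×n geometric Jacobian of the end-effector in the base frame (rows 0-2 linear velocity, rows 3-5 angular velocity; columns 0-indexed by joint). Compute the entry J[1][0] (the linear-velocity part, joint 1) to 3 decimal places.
axis z_0 = ẑ; lever o_n−o_0 = (-1.9568,3.4392,-4.0711)
cross product → J_v[:, 0] = (-3.4392,-1.9568,0.0000)
J_ω[:, 0] = z_0
entry J[1][0] = -1.9568

-1.957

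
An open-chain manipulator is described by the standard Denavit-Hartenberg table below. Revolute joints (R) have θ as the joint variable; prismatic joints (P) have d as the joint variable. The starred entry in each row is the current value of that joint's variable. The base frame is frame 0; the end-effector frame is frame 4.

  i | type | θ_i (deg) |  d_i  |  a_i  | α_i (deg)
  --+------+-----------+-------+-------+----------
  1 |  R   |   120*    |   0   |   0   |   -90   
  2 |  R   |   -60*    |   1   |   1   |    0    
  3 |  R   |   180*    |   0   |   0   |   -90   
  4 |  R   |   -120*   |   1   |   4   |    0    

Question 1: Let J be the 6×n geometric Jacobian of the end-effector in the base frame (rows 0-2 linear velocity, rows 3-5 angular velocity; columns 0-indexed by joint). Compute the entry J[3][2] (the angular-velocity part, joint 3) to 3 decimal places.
-0.866

axis z_2 = (-0.8660,-0.5000,0.0000); lever o_n−o_2 = (-3.0670,-1.6160,2.2321)
cross product → J_v[:, 2] = (-1.1160,1.9330,-0.1340)
J_ω[:, 2] = z_2
entry J[3][2] = -0.8660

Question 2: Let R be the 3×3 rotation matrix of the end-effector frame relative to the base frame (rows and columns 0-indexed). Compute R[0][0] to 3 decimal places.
-0.875

End-effector x-axis (col 0 of R) = (-0.8750,-0.2165,0.4330)
R[0][0] = -0.8750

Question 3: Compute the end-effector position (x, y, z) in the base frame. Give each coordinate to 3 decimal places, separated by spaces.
after link 1: o_1 = (0.0000, 0.0000, 0.0000)
after link 2: o_2 = (-1.1160, -0.0670, 0.8660)
after link 3: o_3 = (-1.1160, -0.0670, 0.8660)
after link 4: o_4 = (-4.1830, -1.6830, 3.0981)

-4.183 -1.683 3.098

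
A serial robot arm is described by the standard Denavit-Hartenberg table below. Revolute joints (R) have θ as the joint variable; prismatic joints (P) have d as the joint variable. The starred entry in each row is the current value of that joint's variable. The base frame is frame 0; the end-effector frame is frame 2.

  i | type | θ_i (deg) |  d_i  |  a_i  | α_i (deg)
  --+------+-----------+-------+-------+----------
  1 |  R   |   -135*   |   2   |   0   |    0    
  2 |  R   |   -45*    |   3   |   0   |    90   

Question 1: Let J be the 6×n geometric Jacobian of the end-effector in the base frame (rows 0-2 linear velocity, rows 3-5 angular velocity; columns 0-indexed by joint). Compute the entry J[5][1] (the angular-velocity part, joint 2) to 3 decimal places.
axis z_1 = (0.0000,0.0000,1.0000); lever o_n−o_1 = (0.0000,0.0000,3.0000)
cross product → J_v[:, 1] = (0.0000,0.0000,0.0000)
J_ω[:, 1] = z_1
entry J[5][1] = 1.0000

1.000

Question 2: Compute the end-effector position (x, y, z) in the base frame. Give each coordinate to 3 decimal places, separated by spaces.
after link 1: o_1 = (0.0000, 0.0000, 2.0000)
after link 2: o_2 = (0.0000, 0.0000, 5.0000)

0.000 0.000 5.000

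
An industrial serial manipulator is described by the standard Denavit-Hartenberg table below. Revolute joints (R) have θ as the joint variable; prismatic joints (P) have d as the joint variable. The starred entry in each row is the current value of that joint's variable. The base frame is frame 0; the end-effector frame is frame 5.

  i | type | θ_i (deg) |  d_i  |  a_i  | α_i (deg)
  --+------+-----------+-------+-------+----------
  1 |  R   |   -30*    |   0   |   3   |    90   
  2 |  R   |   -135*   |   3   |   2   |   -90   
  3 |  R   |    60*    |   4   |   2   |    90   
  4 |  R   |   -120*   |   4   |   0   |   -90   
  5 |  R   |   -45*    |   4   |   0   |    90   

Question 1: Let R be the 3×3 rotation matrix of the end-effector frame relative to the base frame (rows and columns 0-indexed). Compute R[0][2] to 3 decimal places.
-0.132

End-effector z-axis (col 2 of R) = (-0.1319,0.0215,-0.9910)
R[0][2] = -0.1319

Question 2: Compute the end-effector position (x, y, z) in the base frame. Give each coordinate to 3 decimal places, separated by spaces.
after link 1: o_1 = (2.5981, -1.5000, 0.0000)
after link 2: o_2 = (-0.1267, -3.3910, -1.4142)
after link 3: o_3 = (2.5765, -2.9516, -4.9497)
after link 4: o_4 = (-0.5448, -3.4589, -7.3992)
after link 5: o_5 = (-1.3303, 0.4586, -7.2098)

-1.330 0.459 -7.210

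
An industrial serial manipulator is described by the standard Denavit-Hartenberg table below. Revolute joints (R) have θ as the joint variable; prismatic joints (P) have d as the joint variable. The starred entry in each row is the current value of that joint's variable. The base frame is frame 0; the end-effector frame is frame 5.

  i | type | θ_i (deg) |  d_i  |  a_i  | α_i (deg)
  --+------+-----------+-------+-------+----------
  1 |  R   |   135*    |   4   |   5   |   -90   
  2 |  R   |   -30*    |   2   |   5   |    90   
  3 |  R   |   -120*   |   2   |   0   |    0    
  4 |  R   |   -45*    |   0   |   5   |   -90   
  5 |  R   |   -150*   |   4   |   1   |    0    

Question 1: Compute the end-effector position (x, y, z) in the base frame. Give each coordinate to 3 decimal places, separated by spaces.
-1.828 5.977 7.186

after link 1: o_1 = (-3.5355, 3.5355, 4.0000)
after link 2: o_2 = (-8.0116, 5.1832, 6.5000)
after link 3: o_3 = (-7.3045, 4.4761, 8.2321)
after link 4: o_4 = (-3.4319, 2.4336, 5.8172)
after link 5: o_5 = (-1.8278, 5.9766, 7.1861)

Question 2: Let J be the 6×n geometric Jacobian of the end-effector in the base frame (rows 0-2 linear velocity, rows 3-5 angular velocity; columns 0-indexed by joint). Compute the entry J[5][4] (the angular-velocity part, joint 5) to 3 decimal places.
0.129

axis z_4 = (0.5245,0.8415,0.1294); lever o_n−o_4 = (1.6041,3.5430,1.3689)
cross product → J_v[:, 4] = (0.6934,-0.5104,0.5085)
J_ω[:, 4] = z_4
entry J[5][4] = 0.1294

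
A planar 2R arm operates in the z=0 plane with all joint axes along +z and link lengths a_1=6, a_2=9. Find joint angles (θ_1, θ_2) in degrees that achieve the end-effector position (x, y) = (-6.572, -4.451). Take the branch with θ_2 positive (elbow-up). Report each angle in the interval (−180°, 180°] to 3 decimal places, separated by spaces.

135.003 119.998

cos θ_2 = (63.0026−6²−9²)/(2·6·9) = -0.5000; θ_2 = 119.9984° (elbow-up)
β = atan2(-4.4510,-6.5720) = -145.8915°; ψ = atan2(7.7944,1.5002) = 79.1052°
θ_1 = β − ψ = -224.9968°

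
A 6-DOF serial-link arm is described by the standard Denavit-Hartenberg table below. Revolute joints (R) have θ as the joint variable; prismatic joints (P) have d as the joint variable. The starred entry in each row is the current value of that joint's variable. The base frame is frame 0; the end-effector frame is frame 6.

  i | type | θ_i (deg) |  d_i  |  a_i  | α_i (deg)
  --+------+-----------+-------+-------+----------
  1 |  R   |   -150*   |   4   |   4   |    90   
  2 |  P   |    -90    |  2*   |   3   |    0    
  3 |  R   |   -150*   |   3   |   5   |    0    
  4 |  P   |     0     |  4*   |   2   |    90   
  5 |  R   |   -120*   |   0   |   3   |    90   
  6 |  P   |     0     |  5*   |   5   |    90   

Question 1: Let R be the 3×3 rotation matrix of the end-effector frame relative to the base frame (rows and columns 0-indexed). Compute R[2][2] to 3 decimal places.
-0.500

End-effector z-axis (col 2 of R) = (0.7500,0.4330,-0.5000)
R[2][2] = -0.5000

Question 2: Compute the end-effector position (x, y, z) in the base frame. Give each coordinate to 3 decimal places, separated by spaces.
after link 1: o_1 = (-3.4641, -2.0000, 4.0000)
after link 2: o_2 = (-4.4641, -0.2679, 1.0000)
after link 3: o_3 = (-3.7990, 3.5801, 5.3301)
after link 4: o_4 = (-4.9330, 7.5442, 7.0622)
after link 5: o_5 = (-4.2835, 4.9192, 5.7631)
after link 6: o_6 = (-6.3260, 1.6268, -0.1519)

-6.326 1.627 -0.152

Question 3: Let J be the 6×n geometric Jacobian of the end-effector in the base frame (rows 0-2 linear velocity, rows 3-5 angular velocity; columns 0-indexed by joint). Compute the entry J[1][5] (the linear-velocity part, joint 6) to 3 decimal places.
prismatic axis z_5 = (-0.6250,0.2165,-0.7500)
J_v[:, 5] = z_5; J_ω[:, 5] = (0,0,0)
entry J[1][5] = 0.2165

0.217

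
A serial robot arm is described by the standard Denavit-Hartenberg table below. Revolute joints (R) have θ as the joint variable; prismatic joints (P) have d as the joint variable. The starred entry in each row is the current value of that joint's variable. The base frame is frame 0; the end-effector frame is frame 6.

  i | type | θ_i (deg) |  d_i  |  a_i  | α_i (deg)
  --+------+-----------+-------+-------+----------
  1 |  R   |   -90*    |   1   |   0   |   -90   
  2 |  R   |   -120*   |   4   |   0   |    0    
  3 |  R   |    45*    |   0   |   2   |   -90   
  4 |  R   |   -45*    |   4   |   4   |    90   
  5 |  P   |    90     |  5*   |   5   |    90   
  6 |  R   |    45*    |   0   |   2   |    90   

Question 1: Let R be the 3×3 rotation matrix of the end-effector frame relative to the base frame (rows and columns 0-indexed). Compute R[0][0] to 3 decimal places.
End-effector x-axis (col 0 of R) = (0.5000,-0.5536,-0.6660)
R[0][0] = 0.5000

0.500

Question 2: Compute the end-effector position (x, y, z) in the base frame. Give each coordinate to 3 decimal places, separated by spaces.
after link 1: o_1 = (0.0000, 0.0000, 1.0000)
after link 2: o_2 = (4.0000, 0.0000, 1.0000)
after link 3: o_3 = (4.0000, -0.5176, 2.9319)
after link 4: o_4 = (6.8284, -5.1134, 4.6286)
after link 5: o_5 = (10.3640, -9.0280, -0.0805)
after link 6: o_6 = (11.3640, -10.1352, -1.4125)

11.364 -10.135 -1.412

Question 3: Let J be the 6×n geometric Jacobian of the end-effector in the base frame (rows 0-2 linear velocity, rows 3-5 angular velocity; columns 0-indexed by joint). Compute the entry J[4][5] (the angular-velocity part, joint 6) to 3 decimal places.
-0.183

axis z_5 = (0.7071,-0.1830,0.6830); lever o_n−o_5 = (1.0000,-1.1072,-1.3320)
cross product → J_v[:, 5] = (1.0000,1.6248,-0.5999)
J_ω[:, 5] = z_5
entry J[4][5] = -0.1830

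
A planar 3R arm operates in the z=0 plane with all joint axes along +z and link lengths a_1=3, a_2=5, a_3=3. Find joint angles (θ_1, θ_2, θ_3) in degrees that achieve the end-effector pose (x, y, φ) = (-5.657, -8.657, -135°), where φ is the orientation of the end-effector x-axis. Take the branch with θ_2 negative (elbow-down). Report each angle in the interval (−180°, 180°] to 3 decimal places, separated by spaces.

-90.006 -44.992 -0.002

wrist centre = target − a_3·(cos φ, sin φ) = (-3.5357, -6.5357)
cos θ_2 = (55.2161−3²−5²)/(2·3·5) = 0.7072; θ_2 = -44.9921° (elbow-down)
β = atan2(-6.5357,-3.5357) = -118.4126°; ψ = atan2(-3.5350,6.5360) = -28.4070°
θ_1 = β − ψ = -90.0056°
θ_3 = φ − θ_1 − θ_2 = -0.0024° (wrapped to (-180°,180°])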